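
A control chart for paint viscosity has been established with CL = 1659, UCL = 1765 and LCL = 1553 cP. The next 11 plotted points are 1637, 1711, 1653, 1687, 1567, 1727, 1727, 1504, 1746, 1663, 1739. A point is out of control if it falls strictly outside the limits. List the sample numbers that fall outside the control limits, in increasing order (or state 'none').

Compare each point to [1553, 1765]: sample 8 = 1504 < LCL.

8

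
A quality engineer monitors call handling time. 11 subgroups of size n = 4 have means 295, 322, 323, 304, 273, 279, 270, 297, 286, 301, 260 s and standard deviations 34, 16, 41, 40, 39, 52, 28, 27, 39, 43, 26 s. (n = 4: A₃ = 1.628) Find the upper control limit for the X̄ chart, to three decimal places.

348.798

X̄̄ = (295 + 322 + 323 + 304 + 273 + 279 + 270 + 297 + 286 + 301 + 260) / 11 = 291.8182
s̄ = (34 + 16 + 41 + 40 + 39 + 52 + 28 + 27 + 39 + 43 + 26) / 11 = 35.0000
UCL = X̄̄ + A₃·s̄ = 291.8182 + 1.628 × 35.0000 = 348.7982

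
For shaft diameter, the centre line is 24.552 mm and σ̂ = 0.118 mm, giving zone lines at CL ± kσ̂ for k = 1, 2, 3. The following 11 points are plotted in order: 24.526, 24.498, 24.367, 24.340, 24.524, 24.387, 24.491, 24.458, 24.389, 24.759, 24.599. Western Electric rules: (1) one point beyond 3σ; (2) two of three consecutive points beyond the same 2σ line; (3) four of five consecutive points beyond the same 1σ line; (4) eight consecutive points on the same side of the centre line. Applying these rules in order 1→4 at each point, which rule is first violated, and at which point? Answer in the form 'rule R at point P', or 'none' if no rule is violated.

Zone of each point (C = within 1σ̂, B = 1σ̂–2σ̂, A = 2σ̂–3σ̂, * = beyond 3σ̂; sign = side of CL): 1:-C, 2:-C, 3:-B, 4:-B, 5:-C, 6:-B, 7:-C, 8:-C, 9:-B, 10:+B, 11:+C
Rule 4 (eight consecutive points on the same side of the centre line) is satisfied at point 8.

rule 4 at point 8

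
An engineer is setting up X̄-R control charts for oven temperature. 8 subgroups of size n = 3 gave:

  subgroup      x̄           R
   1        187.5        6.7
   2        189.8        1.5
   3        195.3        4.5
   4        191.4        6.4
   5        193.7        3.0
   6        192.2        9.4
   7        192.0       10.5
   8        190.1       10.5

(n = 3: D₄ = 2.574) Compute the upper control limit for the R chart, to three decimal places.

16.892

R̄ = (6.7 + 1.5 + 4.5 + 6.4 + 3.0 + 9.4 + 10.5 + 10.5) / 8 = 52.5000 / 8 = 6.5625
UCL_R = D₄·R̄ = 2.574 × 6.5625 = 16.8919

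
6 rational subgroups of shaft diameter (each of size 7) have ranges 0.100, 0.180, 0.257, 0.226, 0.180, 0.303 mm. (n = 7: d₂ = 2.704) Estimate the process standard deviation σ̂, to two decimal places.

0.08

R̄ = (0.100 + 0.180 + 0.257 + 0.226 + 0.180 + 0.303) / 6 = 0.2077
σ̂ = R̄ / d₂ = 0.2077 / 2.704 = 0.0768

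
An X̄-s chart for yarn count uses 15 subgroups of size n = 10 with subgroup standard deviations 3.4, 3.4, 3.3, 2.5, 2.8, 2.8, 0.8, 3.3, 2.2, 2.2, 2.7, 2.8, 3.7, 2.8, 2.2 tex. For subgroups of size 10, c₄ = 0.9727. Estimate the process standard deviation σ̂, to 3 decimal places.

2.803

s̄ = (3.4 + 3.4 + 3.3 + 2.5 + 2.8 + 2.8 + 0.8 + 3.3 + 2.2 + 2.2 + 2.7 + 2.8 + 3.7 + 2.8 + 2.2) / 15 = 2.7267
σ̂ = s̄ / c₄ = 2.7267 / 0.9727 = 2.8032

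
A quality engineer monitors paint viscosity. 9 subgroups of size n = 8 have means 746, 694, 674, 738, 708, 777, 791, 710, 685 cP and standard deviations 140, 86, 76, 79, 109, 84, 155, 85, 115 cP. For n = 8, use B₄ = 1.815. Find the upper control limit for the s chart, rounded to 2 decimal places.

187.35

s̄ = (140 + 86 + 76 + 79 + 109 + 84 + 155 + 85 + 115) / 9 = 103.2222
UCL_s = B₄·s̄ = 1.815 × 103.2222 = 187.3483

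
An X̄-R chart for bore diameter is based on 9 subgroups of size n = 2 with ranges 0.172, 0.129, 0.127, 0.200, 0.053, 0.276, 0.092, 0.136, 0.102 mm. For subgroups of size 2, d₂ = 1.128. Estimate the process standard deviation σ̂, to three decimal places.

0.127

R̄ = (0.172 + 0.129 + 0.127 + 0.200 + 0.053 + 0.276 + 0.092 + 0.136 + 0.102) / 9 = 0.1430
σ̂ = R̄ / d₂ = 0.1430 / 1.128 = 0.1268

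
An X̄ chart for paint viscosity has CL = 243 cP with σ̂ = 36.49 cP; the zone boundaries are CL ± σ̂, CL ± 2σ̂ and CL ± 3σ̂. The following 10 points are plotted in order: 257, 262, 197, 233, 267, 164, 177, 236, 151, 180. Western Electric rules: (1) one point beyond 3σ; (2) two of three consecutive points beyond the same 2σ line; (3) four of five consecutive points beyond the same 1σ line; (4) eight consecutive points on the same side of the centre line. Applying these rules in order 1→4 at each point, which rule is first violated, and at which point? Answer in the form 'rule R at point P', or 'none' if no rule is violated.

rule 3 at point 10

Zone of each point (C = within 1σ̂, B = 1σ̂–2σ̂, A = 2σ̂–3σ̂, * = beyond 3σ̂; sign = side of CL): 1:+C, 2:+C, 3:-B, 4:-C, 5:+C, 6:-A, 7:-B, 8:-C, 9:-A, 10:-B
Rule 3 (four of five consecutive points beyond the same 1σ limit) is satisfied at point 10.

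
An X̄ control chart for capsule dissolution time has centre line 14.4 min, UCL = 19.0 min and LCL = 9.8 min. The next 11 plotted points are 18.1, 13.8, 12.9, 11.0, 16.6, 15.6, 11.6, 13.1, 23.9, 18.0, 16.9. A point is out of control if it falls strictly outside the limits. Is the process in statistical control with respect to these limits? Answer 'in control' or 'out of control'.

Compare each point to [9.8, 19.0]: sample 9 = 23.9 > UCL.

out of control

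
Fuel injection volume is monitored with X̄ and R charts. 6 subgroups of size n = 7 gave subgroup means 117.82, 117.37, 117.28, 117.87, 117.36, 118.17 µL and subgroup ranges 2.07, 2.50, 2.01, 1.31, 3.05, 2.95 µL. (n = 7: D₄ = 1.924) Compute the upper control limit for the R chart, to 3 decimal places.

4.454

R̄ = (2.07 + 2.50 + 2.01 + 1.31 + 3.05 + 2.95) / 6 = 13.8900 / 6 = 2.3150
UCL_R = D₄·R̄ = 1.924 × 2.3150 = 4.4541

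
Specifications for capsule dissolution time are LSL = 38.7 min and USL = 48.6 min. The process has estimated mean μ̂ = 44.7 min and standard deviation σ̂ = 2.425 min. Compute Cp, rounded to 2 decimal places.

0.68

Cp = (USL − LSL) / (6σ̂) = (48.6 − 38.7) / (6 × 2.425) = 9.9000 / 14.5500 = 0.6804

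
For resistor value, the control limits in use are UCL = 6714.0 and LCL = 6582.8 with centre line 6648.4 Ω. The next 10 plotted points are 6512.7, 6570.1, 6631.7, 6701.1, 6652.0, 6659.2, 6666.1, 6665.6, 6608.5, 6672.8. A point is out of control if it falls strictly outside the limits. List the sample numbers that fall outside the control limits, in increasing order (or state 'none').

1, 2

Compare each point to [6582.8, 6714.0]: sample 1 = 6512.7 < LCL; sample 2 = 6570.1 < LCL.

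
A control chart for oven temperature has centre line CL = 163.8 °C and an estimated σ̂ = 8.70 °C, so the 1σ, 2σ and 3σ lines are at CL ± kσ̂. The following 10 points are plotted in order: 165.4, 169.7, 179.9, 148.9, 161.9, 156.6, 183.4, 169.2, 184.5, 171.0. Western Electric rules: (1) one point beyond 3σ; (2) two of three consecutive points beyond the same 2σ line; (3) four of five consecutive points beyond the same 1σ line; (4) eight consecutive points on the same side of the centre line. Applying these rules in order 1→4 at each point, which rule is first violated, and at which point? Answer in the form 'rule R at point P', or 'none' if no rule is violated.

Zone of each point (C = within 1σ̂, B = 1σ̂–2σ̂, A = 2σ̂–3σ̂, * = beyond 3σ̂; sign = side of CL): 1:+C, 2:+C, 3:+B, 4:-B, 5:-C, 6:-C, 7:+A, 8:+C, 9:+A, 10:+C
Rule 2 (two of three consecutive points beyond the same 2σ limit) is satisfied at point 9.

rule 2 at point 9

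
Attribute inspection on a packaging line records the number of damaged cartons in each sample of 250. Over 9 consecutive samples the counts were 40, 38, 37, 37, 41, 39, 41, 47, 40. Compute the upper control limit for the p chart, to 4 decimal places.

p̄ = Σdᵢ / (k·n) = 360 / (9 × 250) = 0.16000
UCL = p̄ + 3·√(p̄(1−p̄)/n) = 0.16000 + 3 × √(0.16000×0.84000/250) = 0.16000 + 3 × 0.02319 = 0.22956

0.2296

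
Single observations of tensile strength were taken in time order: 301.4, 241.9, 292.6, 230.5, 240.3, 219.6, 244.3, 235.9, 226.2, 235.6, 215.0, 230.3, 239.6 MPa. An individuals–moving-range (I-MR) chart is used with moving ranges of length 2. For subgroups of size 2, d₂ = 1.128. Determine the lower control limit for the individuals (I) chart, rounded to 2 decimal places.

X̄ = (301.4 + 241.9 + 292.6 + 230.5 + 240.3 + 219.6 + 244.3 + 235.9 + 226.2 + 235.6 + 215.0 + 230.3 + 239.6) / 13 = 242.5538
Moving ranges: 59.5, 50.7, 62.1, 9.8, 20.7, 24.7, 8.4, 9.7, 9.4, 20.6, 15.3, 9.3; M̄R̄ = 300.2000 / 12 = 25.0167
LCL = X̄ − 3·M̄R̄/d₂ = 242.5538 − 3 × 25.0167 / 1.128 = 176.0202

176.02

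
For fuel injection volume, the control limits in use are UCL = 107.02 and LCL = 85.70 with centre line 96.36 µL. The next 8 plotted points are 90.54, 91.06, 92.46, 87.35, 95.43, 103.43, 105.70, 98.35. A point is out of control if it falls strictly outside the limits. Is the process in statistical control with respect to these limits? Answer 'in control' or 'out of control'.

in control

All 8 points lie within [85.70, 107.02].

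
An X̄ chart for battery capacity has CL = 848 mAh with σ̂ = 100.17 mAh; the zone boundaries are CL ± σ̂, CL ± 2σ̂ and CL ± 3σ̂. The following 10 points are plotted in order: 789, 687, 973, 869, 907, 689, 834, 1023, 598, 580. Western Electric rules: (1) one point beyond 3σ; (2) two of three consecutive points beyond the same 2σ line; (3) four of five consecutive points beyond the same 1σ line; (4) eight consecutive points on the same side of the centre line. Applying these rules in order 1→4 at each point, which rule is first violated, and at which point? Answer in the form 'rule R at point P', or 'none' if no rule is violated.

rule 2 at point 10

Zone of each point (C = within 1σ̂, B = 1σ̂–2σ̂, A = 2σ̂–3σ̂, * = beyond 3σ̂; sign = side of CL): 1:-C, 2:-B, 3:+B, 4:+C, 5:+C, 6:-B, 7:-C, 8:+B, 9:-A, 10:-A
Rule 2 (two of three consecutive points beyond the same 2σ limit) is satisfied at point 10.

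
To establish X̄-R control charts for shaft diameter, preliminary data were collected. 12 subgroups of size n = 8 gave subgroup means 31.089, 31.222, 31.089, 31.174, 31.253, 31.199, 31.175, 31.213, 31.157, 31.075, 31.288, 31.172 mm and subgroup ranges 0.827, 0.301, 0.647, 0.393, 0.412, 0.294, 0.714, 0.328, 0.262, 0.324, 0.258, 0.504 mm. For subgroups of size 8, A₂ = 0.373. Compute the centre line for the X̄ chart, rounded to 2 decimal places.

X̄̄ = (31.089 + 31.222 + 31.089 + 31.174 + 31.253 + 31.199 + 31.175 + 31.213 + 31.157 + 31.075 + 31.288 + 31.172) / 12 = 374.1060 / 12 = 31.1755
CL = X̄̄ = 31.1755

31.18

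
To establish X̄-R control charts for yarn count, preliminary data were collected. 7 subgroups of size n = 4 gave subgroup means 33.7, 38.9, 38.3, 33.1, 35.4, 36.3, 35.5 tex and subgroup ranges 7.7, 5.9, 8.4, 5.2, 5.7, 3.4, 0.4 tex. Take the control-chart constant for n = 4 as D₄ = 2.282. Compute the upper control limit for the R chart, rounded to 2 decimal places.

11.96

R̄ = (7.7 + 5.9 + 8.4 + 5.2 + 5.7 + 3.4 + 0.4) / 7 = 36.7000 / 7 = 5.2429
UCL_R = D₄·R̄ = 2.282 × 5.2429 = 11.9642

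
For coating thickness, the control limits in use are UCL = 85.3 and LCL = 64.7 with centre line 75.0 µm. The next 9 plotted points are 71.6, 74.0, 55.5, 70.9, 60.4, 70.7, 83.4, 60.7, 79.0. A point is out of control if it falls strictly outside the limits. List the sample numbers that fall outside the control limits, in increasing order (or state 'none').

3, 5, 8

Compare each point to [64.7, 85.3]: sample 3 = 55.5 < LCL; sample 5 = 60.4 < LCL; sample 8 = 60.7 < LCL.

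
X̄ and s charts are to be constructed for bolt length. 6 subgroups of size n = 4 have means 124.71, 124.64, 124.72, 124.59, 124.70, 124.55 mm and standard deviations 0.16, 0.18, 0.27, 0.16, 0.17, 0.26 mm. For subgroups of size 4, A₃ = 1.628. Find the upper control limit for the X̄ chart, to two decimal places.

X̄̄ = (124.71 + 124.64 + 124.72 + 124.59 + 124.70 + 124.55) / 6 = 124.6517
s̄ = (0.16 + 0.18 + 0.27 + 0.16 + 0.17 + 0.26) / 6 = 0.2000
UCL = X̄̄ + A₃·s̄ = 124.6517 + 1.628 × 0.2000 = 124.9773

124.98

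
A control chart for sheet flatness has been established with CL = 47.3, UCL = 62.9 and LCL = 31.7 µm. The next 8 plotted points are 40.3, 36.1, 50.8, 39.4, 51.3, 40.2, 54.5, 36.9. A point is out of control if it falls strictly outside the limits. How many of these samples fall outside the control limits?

All 8 points lie within [31.7, 62.9].

0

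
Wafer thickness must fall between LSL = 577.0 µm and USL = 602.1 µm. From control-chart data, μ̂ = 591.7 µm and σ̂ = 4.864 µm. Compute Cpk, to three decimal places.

0.713

Cpu = (USL − μ̂) / (3σ̂) = (602.1 − 591.7) / (3 × 4.864) = 0.7127; Cpl = (μ̂ − LSL) / (3σ̂) = (591.7 − 577.0) / (3 × 4.864) = 1.0074; Cpk = min(Cpu, Cpl) = 0.7127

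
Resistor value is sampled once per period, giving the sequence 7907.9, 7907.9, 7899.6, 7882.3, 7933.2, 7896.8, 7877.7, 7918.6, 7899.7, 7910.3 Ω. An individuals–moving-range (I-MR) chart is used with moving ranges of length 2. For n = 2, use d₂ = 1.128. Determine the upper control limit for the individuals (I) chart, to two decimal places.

X̄ = (7907.9 + 7907.9 + 7899.6 + 7882.3 + 7933.2 + 7896.8 + 7877.7 + 7918.6 + 7899.7 + 7910.3) / 10 = 7903.4000
Moving ranges: 0.0, 8.3, 17.3, 50.9, 36.4, 19.1, 40.9, 18.9, 10.6; M̄R̄ = 202.4000 / 9 = 22.4889
UCL = X̄ + 3·M̄R̄/d₂ = 7903.4000 + 3 × 22.4889 / 1.128 = 7963.2109

7963.21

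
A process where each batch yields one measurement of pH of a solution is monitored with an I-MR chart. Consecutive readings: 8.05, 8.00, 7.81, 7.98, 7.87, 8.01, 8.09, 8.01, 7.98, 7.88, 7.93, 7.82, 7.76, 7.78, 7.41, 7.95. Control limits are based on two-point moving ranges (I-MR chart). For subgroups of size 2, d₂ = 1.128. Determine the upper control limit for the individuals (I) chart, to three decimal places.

X̄ = (8.05 + 8.00 + 7.81 + 7.98 + 7.87 + 8.01 + 8.09 + 8.01 + 7.98 + 7.88 + 7.93 + 7.82 + 7.76 + 7.78 + 7.41 + 7.95) / 16 = 7.8956
Moving ranges: 0.05, 0.19, 0.17, 0.11, 0.14, 0.08, 0.08, 0.03, 0.10, 0.05, 0.11, 0.06, 0.02, 0.37, 0.54; M̄R̄ = 2.1000 / 15 = 0.1400
UCL = X̄ + 3·M̄R̄/d₂ = 7.8956 + 3 × 0.1400 / 1.128 = 8.2680

8.268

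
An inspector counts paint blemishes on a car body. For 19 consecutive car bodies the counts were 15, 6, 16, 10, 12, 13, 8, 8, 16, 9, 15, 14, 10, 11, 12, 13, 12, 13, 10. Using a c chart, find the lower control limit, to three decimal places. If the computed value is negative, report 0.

1.459

c̄ = (15 + 6 + 16 + 10 + 12 + 13 + 8 + 8 + 16 + 9 + 15 + 14 + 10 + 11 + 12 + 13 + 12 + 13 + 10) / 19 = 223 / 19 = 11.7368
LCL = c̄ − 3√c̄ = 11.7368 − 3 × 3.4259 = 1.4591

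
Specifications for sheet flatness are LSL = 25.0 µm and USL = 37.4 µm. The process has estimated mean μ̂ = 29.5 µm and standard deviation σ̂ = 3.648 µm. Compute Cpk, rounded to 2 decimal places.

0.41

Cpu = (USL − μ̂) / (3σ̂) = (37.4 − 29.5) / (3 × 3.648) = 0.7219; Cpl = (μ̂ − LSL) / (3σ̂) = (29.5 − 25.0) / (3 × 3.648) = 0.4112; Cpk = min(Cpu, Cpl) = 0.4112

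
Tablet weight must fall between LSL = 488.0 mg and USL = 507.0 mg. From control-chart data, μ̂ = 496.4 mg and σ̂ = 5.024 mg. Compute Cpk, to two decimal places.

Cpu = (USL − μ̂) / (3σ̂) = (507.0 − 496.4) / (3 × 5.024) = 0.7033; Cpl = (μ̂ − LSL) / (3σ̂) = (496.4 − 488.0) / (3 × 5.024) = 0.5573; Cpk = min(Cpu, Cpl) = 0.5573

0.56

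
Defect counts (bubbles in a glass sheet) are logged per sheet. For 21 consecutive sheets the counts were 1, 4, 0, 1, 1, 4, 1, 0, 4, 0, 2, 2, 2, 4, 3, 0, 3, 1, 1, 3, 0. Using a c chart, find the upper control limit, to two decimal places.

5.74

c̄ = (1 + 4 + 0 + 1 + 1 + 4 + 1 + 0 + 4 + 0 + 2 + 2 + 2 + 4 + 3 + 0 + 3 + 1 + 1 + 3 + 0) / 21 = 37 / 21 = 1.7619
UCL = c̄ + 3√c̄ = 1.7619 + 3 × √1.7619 = 1.7619 + 3 × 1.3274 = 5.7440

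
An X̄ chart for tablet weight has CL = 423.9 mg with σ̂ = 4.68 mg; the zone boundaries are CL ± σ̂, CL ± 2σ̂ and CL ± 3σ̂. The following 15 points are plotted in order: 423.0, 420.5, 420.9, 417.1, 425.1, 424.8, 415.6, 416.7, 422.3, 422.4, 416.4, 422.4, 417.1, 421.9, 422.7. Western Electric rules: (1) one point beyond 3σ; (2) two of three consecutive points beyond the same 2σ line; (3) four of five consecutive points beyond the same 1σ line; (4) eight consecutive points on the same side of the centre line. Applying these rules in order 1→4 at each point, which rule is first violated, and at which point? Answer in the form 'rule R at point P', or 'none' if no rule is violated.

Zone of each point (C = within 1σ̂, B = 1σ̂–2σ̂, A = 2σ̂–3σ̂, * = beyond 3σ̂; sign = side of CL): 1:-C, 2:-C, 3:-C, 4:-B, 5:+C, 6:+C, 7:-B, 8:-B, 9:-C, 10:-C, 11:-B, 12:-C, 13:-B, 14:-C, 15:-C
Rule 4 (eight consecutive points on the same side of the centre line) is satisfied at point 14.

rule 4 at point 14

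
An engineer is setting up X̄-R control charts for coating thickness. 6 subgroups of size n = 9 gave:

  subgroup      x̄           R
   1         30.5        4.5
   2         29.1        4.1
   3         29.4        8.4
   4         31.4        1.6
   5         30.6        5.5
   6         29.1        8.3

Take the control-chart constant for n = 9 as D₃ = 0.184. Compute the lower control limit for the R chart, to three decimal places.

R̄ = (4.5 + 4.1 + 8.4 + 1.6 + 5.5 + 8.3) / 6 = 32.4000 / 6 = 5.4000
LCL_R = D₃·R̄ = 0.184 × 5.4000 = 0.9936

0.994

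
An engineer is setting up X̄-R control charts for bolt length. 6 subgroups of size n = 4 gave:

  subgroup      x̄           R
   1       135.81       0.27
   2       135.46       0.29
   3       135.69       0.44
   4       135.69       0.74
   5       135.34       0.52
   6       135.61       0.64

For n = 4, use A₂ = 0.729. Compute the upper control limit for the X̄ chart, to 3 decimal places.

135.952

X̄̄ = (135.81 + 135.46 + 135.69 + 135.69 + 135.34 + 135.61) / 6 = 813.6000 / 6 = 135.6000
R̄ = (0.27 + 0.29 + 0.44 + 0.74 + 0.52 + 0.64) / 6 = 2.9000 / 6 = 0.4833
UCL = X̄̄ + A₂·R̄ = 135.6000 + 0.729 × 0.4833 = 135.9523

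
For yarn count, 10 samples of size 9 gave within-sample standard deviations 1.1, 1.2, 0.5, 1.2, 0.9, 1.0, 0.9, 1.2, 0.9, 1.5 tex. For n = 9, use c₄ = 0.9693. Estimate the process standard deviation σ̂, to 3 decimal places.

1.073

s̄ = (1.1 + 1.2 + 0.5 + 1.2 + 0.9 + 1.0 + 0.9 + 1.2 + 0.9 + 1.5) / 10 = 1.0400
σ̂ = s̄ / c₄ = 1.0400 / 0.9693 = 1.0729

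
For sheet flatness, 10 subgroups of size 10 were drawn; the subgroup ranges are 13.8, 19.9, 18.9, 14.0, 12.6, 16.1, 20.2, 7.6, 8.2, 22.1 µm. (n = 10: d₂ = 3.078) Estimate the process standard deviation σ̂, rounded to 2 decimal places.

4.98

R̄ = (13.8 + 19.9 + 18.9 + 14.0 + 12.6 + 16.1 + 20.2 + 7.6 + 8.2 + 22.1) / 10 = 15.3400
σ̂ = R̄ / d₂ = 15.3400 / 3.078 = 4.9838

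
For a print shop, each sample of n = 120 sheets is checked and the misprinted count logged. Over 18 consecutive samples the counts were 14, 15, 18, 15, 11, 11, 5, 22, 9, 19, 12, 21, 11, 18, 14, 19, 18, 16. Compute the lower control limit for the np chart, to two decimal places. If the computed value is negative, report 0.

4.05

p̄ = Σdᵢ / (k·n) = 268 / (18 × 120) = 0.12407
LCL = np̄ − 3·√(np̄(1−p̄)) = 14.8889 − 3 × 3.6113 = 4.0550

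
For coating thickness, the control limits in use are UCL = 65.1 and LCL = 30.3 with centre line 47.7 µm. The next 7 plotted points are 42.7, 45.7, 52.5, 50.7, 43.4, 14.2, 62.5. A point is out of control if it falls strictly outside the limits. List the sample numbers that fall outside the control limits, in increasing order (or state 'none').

Compare each point to [30.3, 65.1]: sample 6 = 14.2 < LCL.

6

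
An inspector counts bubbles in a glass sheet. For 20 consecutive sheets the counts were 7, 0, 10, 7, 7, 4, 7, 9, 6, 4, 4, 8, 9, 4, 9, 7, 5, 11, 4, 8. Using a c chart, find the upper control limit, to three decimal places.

14.149

c̄ = (7 + 0 + 10 + 7 + 7 + 4 + 7 + 9 + 6 + 4 + 4 + 8 + 9 + 4 + 9 + 7 + 5 + 11 + 4 + 8) / 20 = 130 / 20 = 6.5000
UCL = c̄ + 3√c̄ = 6.5000 + 3 × √6.5000 = 6.5000 + 3 × 2.5495 = 14.1485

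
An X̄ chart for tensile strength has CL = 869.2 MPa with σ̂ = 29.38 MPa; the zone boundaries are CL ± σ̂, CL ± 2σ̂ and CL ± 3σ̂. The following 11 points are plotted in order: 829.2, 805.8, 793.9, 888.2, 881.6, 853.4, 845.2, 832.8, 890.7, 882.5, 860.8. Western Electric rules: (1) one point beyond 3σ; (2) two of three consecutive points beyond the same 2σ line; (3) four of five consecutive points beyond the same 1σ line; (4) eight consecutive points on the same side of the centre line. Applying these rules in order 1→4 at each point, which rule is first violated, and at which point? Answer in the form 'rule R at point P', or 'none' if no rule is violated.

rule 2 at point 3

Zone of each point (C = within 1σ̂, B = 1σ̂–2σ̂, A = 2σ̂–3σ̂, * = beyond 3σ̂; sign = side of CL): 1:-B, 2:-A, 3:-A, 4:+C, 5:+C, 6:-C, 7:-C, 8:-B, 9:+C, 10:+C, 11:-C
Rule 2 (two of three consecutive points beyond the same 2σ limit) is satisfied at point 3.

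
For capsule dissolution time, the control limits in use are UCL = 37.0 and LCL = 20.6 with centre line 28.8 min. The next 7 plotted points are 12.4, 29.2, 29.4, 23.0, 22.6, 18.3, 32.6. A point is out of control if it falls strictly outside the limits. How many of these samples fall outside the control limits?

Compare each point to [20.6, 37.0]: sample 1 = 12.4 < LCL; sample 6 = 18.3 < LCL.

2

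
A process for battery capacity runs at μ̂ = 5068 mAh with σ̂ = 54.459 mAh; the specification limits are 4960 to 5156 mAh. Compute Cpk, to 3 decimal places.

0.539

Cpu = (USL − μ̂) / (3σ̂) = (5156 − 5068) / (3 × 54.459) = 0.5386; Cpl = (μ̂ − LSL) / (3σ̂) = (5068 − 4960) / (3 × 54.459) = 0.6610; Cpk = min(Cpu, Cpl) = 0.5386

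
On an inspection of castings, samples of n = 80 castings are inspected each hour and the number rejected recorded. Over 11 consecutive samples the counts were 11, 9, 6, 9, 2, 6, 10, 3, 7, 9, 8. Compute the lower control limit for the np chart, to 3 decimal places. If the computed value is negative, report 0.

0.000

p̄ = Σdᵢ / (k·n) = 80 / (11 × 80) = 0.09091
LCL = np̄ − 3·√(np̄(1−p̄)) = 7.2727 − 3 × 2.5713 = -0.4412 → 0 (negative, so LCL = 0)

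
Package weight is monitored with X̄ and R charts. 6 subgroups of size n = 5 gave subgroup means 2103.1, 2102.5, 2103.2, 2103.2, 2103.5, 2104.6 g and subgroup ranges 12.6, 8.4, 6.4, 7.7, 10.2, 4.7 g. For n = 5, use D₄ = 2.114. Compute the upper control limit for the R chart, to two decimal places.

17.62

R̄ = (12.6 + 8.4 + 6.4 + 7.7 + 10.2 + 4.7) / 6 = 50.0000 / 6 = 8.3333
UCL_R = D₄·R̄ = 2.114 × 8.3333 = 17.6167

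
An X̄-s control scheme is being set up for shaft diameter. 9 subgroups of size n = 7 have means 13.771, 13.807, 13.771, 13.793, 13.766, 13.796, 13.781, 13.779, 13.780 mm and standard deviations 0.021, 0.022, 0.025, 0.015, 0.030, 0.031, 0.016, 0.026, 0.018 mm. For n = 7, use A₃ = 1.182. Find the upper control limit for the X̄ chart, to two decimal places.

X̄̄ = (13.771 + 13.807 + 13.771 + 13.793 + 13.766 + 13.796 + 13.781 + 13.779 + 13.780) / 9 = 13.7827
s̄ = (0.021 + 0.022 + 0.025 + 0.015 + 0.030 + 0.031 + 0.016 + 0.026 + 0.018) / 9 = 0.0227
UCL = X̄̄ + A₃·s̄ = 13.7827 + 1.182 × 0.0227 = 13.8095

13.81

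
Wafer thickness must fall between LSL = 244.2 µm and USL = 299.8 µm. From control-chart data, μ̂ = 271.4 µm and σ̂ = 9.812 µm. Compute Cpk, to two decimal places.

0.92

Cpu = (USL − μ̂) / (3σ̂) = (299.8 − 271.4) / (3 × 9.812) = 0.9648; Cpl = (μ̂ − LSL) / (3σ̂) = (271.4 − 244.2) / (3 × 9.812) = 0.9240; Cpk = min(Cpu, Cpl) = 0.9240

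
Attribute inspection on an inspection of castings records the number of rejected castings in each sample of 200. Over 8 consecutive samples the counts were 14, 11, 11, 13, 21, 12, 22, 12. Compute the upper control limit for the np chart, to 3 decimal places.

25.502

p̄ = Σdᵢ / (k·n) = 116 / (8 × 200) = 0.07250
UCL = np̄ + 3·√(np̄(1−p̄)) = 14.5000 + 3 × √(14.5000×0.92750) = 14.5000 + 3 × 3.6673 = 25.5018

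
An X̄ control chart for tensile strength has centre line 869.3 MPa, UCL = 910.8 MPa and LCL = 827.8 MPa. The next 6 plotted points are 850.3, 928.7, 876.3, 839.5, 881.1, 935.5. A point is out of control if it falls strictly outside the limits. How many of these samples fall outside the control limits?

2

Compare each point to [827.8, 910.8]: sample 2 = 928.7 > UCL; sample 6 = 935.5 > UCL.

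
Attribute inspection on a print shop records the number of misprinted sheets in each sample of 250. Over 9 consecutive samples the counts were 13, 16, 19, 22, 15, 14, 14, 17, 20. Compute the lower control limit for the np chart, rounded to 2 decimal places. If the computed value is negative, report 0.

4.83

p̄ = Σdᵢ / (k·n) = 150 / (9 × 250) = 0.06667
LCL = np̄ − 3·√(np̄(1−p̄)) = 16.6667 − 3 × 3.9441 = 4.8345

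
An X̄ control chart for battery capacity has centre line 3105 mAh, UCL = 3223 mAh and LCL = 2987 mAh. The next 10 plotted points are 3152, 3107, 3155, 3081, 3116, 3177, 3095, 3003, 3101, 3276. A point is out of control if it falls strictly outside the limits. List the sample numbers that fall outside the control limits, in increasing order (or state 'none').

10

Compare each point to [2987, 3223]: sample 10 = 3276 > UCL.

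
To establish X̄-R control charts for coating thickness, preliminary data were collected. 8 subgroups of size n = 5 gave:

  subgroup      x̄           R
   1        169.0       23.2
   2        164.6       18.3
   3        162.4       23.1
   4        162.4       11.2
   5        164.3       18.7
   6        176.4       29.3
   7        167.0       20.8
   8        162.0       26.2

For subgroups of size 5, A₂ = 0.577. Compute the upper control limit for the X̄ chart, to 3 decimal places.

178.331

X̄̄ = (169.0 + 164.6 + 162.4 + 162.4 + 164.3 + 176.4 + 167.0 + 162.0) / 8 = 1328.1000 / 8 = 166.0125
R̄ = (23.2 + 18.3 + 23.1 + 11.2 + 18.7 + 29.3 + 20.8 + 26.2) / 8 = 170.8000 / 8 = 21.3500
UCL = X̄̄ + A₂·R̄ = 166.0125 + 0.577 × 21.3500 = 178.3314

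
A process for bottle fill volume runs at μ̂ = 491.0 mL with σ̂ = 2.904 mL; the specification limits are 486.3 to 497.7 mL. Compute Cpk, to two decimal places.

0.54

Cpu = (USL − μ̂) / (3σ̂) = (497.7 − 491.0) / (3 × 2.904) = 0.7691; Cpl = (μ̂ − LSL) / (3σ̂) = (491.0 − 486.3) / (3 × 2.904) = 0.5395; Cpk = min(Cpu, Cpl) = 0.5395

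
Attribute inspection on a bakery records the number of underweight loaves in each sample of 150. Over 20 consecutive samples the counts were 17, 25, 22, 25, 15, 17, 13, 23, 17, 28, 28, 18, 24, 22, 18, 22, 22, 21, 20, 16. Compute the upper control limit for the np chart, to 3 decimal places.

33.310

p̄ = Σdᵢ / (k·n) = 413 / (20 × 150) = 0.13767
UCL = np̄ + 3·√(np̄(1−p̄)) = 20.6500 + 3 × √(20.6500×0.86233) = 20.6500 + 3 × 4.2199 = 33.3096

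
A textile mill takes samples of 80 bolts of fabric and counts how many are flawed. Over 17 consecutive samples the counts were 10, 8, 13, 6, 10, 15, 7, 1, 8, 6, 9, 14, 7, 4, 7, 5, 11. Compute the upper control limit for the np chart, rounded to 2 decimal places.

16.47

p̄ = Σdᵢ / (k·n) = 141 / (17 × 80) = 0.10368
UCL = np̄ + 3·√(np̄(1−p̄)) = 8.2941 + 3 × √(8.2941×0.89632) = 8.2941 + 3 × 2.7266 = 16.4738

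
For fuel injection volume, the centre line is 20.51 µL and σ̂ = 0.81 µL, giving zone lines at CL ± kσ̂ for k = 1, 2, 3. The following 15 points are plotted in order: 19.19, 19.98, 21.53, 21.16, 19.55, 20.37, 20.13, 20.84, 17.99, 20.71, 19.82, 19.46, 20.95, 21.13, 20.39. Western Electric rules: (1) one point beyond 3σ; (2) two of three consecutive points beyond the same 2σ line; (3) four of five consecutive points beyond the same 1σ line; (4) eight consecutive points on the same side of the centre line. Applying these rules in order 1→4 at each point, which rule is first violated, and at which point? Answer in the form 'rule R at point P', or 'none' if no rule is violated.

Zone of each point (C = within 1σ̂, B = 1σ̂–2σ̂, A = 2σ̂–3σ̂, * = beyond 3σ̂; sign = side of CL): 1:-B, 2:-C, 3:+B, 4:+C, 5:-B, 6:-C, 7:-C, 8:+C, 9:-*, 10:+C, 11:-C, 12:-B, 13:+C, 14:+C, 15:-C
Rule 1 (one point beyond the 3σ limits) is satisfied at point 9.

rule 1 at point 9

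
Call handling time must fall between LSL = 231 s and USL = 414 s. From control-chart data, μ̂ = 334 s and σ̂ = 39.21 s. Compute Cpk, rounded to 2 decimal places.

0.68

Cpu = (USL − μ̂) / (3σ̂) = (414 − 334) / (3 × 39.21) = 0.6801; Cpl = (μ̂ − LSL) / (3σ̂) = (334 − 231) / (3 × 39.21) = 0.8756; Cpk = min(Cpu, Cpl) = 0.6801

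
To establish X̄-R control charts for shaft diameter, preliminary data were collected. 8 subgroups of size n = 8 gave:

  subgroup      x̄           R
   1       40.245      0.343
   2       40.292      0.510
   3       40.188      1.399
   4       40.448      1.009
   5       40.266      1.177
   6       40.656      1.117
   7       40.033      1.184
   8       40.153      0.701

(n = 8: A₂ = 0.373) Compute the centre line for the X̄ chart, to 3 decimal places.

40.285

X̄̄ = (40.245 + 40.292 + 40.188 + 40.448 + 40.266 + 40.656 + 40.033 + 40.153) / 8 = 322.2810 / 8 = 40.2851
CL = X̄̄ = 40.2851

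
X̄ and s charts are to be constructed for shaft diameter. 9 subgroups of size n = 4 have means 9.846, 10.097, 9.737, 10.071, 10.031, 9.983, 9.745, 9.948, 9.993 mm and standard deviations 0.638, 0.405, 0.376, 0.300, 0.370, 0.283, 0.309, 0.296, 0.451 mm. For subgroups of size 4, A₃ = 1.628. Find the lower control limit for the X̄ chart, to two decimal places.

9.32

X̄̄ = (9.846 + 10.097 + 9.737 + 10.071 + 10.031 + 9.983 + 9.745 + 9.948 + 9.993) / 9 = 9.9390
s̄ = (0.638 + 0.405 + 0.376 + 0.300 + 0.370 + 0.283 + 0.309 + 0.296 + 0.451) / 9 = 0.3809
LCL = X̄̄ − A₃·s̄ = 9.9390 − 1.628 × 0.3809 = 9.3189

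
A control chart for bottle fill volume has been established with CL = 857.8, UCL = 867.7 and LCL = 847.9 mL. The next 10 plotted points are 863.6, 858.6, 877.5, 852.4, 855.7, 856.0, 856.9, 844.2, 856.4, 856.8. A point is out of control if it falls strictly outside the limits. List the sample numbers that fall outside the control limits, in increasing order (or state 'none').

3, 8

Compare each point to [847.9, 867.7]: sample 3 = 877.5 > UCL; sample 8 = 844.2 < LCL.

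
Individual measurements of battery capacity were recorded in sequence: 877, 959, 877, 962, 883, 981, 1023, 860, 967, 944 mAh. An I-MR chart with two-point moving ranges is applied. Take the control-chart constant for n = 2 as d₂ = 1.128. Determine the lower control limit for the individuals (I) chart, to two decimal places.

708.42

X̄ = (877 + 959 + 877 + 962 + 883 + 981 + 1023 + 860 + 967 + 944) / 10 = 933.3000
Moving ranges: 82, 82, 85, 79, 98, 42, 163, 107, 23; M̄R̄ = 761.0000 / 9 = 84.5556
LCL = X̄ − 3·M̄R̄/d₂ = 933.3000 − 3 × 84.5556 / 1.128 = 708.4182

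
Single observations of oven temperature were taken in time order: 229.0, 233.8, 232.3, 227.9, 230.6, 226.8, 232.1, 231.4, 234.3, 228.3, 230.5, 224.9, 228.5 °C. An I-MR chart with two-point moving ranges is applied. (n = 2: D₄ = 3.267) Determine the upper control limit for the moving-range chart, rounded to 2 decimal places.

Moving ranges: 4.8, 1.5, 4.4, 2.7, 3.8, 5.3, 0.7, 2.9, 6.0, 2.2, 5.6, 3.6; M̄R̄ = 43.5000 / 12 = 3.6250
UCL_MR = D₄·M̄R̄ = 3.267 × 3.6250 = 11.8429

11.84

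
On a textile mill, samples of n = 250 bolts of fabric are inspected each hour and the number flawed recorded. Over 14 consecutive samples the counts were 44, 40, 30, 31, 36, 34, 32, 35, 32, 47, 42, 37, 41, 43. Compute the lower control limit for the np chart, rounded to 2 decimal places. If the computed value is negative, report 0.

p̄ = Σdᵢ / (k·n) = 524 / (14 × 250) = 0.14971
LCL = np̄ − 3·√(np̄(1−p̄)) = 37.4286 − 3 × 5.6414 = 20.5045

20.50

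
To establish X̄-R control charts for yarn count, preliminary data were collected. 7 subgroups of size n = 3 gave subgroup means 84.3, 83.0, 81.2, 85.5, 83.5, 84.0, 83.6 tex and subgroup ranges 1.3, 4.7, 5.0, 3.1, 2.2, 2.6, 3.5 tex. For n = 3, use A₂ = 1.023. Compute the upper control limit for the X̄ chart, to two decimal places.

X̄̄ = (84.3 + 83.0 + 81.2 + 85.5 + 83.5 + 84.0 + 83.6) / 7 = 585.1000 / 7 = 83.5857
R̄ = (1.3 + 4.7 + 5.0 + 3.1 + 2.2 + 2.6 + 3.5) / 7 = 22.4000 / 7 = 3.2000
UCL = X̄̄ + A₂·R̄ = 83.5857 + 1.023 × 3.2000 = 86.8593

86.86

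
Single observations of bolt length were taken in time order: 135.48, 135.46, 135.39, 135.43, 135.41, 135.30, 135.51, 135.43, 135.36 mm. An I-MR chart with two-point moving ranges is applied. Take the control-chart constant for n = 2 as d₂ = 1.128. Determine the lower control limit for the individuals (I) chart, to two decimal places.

135.21

X̄ = (135.48 + 135.46 + 135.39 + 135.43 + 135.41 + 135.30 + 135.51 + 135.43 + 135.36) / 9 = 135.4189
Moving ranges: 0.02, 0.07, 0.04, 0.02, 0.11, 0.21, 0.08, 0.07; M̄R̄ = 0.6200 / 8 = 0.0775
LCL = X̄ − 3·M̄R̄/d₂ = 135.4189 − 3 × 0.0775 / 1.128 = 135.2128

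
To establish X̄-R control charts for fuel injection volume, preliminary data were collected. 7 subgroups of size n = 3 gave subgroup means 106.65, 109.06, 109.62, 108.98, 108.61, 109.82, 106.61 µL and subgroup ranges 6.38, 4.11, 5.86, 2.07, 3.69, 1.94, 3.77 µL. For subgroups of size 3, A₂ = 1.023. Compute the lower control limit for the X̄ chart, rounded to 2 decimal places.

104.41

X̄̄ = (106.65 + 109.06 + 109.62 + 108.98 + 108.61 + 109.82 + 106.61) / 7 = 759.3500 / 7 = 108.4786
R̄ = (6.38 + 4.11 + 5.86 + 2.07 + 3.69 + 1.94 + 3.77) / 7 = 27.8200 / 7 = 3.9743
LCL = X̄̄ − A₂·R̄ = 108.4786 − 1.023 × 3.9743 = 104.4129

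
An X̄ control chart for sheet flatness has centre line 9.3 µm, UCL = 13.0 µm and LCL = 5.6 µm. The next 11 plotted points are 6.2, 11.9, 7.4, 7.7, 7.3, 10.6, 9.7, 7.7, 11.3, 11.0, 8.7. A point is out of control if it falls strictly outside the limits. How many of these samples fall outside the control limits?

0

All 11 points lie within [5.6, 13.0].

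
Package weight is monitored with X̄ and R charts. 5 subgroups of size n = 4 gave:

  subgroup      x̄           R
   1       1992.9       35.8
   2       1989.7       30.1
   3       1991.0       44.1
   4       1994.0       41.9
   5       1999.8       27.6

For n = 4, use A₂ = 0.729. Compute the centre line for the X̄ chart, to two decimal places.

X̄̄ = (1992.9 + 1989.7 + 1991.0 + 1994.0 + 1999.8) / 5 = 9967.4000 / 5 = 1993.4800
CL = X̄̄ = 1993.4800

1993.48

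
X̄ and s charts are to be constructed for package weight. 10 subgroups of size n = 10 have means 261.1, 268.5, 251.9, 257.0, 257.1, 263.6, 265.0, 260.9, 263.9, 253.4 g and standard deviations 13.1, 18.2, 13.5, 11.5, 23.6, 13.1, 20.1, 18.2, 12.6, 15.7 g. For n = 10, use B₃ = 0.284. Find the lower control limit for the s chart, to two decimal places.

s̄ = (13.1 + 18.2 + 13.5 + 11.5 + 23.6 + 13.1 + 20.1 + 18.2 + 12.6 + 15.7) / 10 = 15.9600
LCL_s = B₃·s̄ = 0.284 × 15.9600 = 4.5326

4.53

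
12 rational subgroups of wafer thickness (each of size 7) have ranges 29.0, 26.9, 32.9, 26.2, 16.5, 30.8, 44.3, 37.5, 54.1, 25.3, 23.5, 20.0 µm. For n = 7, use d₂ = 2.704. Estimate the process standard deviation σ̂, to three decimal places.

11.310

R̄ = (29.0 + 26.9 + 32.9 + 26.2 + 16.5 + 30.8 + 44.3 + 37.5 + 54.1 + 25.3 + 23.5 + 20.0) / 12 = 30.5833
σ̂ = R̄ / d₂ = 30.5833 / 2.704 = 11.3104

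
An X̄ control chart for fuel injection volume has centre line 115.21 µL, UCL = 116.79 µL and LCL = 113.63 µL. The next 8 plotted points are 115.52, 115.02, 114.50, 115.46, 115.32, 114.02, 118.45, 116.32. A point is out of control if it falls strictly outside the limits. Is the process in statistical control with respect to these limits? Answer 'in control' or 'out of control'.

Compare each point to [113.63, 116.79]: sample 7 = 118.45 > UCL.

out of control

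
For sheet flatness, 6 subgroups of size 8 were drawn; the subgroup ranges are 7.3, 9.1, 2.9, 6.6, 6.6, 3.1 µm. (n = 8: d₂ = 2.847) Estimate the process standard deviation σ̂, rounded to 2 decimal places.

2.08

R̄ = (7.3 + 9.1 + 2.9 + 6.6 + 6.6 + 3.1) / 6 = 5.9333
σ̂ = R̄ / d₂ = 5.9333 / 2.847 = 2.0841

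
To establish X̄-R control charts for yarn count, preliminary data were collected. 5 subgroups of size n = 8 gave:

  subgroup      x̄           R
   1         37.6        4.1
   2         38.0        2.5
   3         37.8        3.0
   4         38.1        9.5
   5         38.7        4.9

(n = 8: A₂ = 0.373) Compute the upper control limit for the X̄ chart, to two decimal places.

X̄̄ = (37.6 + 38.0 + 37.8 + 38.1 + 38.7) / 5 = 190.2000 / 5 = 38.0400
R̄ = (4.1 + 2.5 + 3.0 + 9.5 + 4.9) / 5 = 24.0000 / 5 = 4.8000
UCL = X̄̄ + A₂·R̄ = 38.0400 + 0.373 × 4.8000 = 39.8304

39.83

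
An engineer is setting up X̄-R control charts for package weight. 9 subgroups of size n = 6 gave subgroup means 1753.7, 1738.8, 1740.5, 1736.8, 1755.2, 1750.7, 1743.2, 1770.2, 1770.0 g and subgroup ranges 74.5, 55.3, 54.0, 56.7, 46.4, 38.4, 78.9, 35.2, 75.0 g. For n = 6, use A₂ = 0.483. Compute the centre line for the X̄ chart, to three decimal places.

X̄̄ = (1753.7 + 1738.8 + 1740.5 + 1736.8 + 1755.2 + 1750.7 + 1743.2 + 1770.2 + 1770.0) / 9 = 15759.1000 / 9 = 1751.0111
CL = X̄̄ = 1751.0111

1751.011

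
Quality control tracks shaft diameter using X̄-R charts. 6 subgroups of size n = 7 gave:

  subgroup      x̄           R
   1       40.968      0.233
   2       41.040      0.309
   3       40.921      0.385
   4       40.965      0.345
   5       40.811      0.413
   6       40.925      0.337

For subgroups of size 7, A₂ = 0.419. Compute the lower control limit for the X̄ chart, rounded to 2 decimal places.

40.80

X̄̄ = (40.968 + 41.040 + 40.921 + 40.965 + 40.811 + 40.925) / 6 = 245.6300 / 6 = 40.9383
R̄ = (0.233 + 0.309 + 0.385 + 0.345 + 0.413 + 0.337) / 6 = 2.0220 / 6 = 0.3370
LCL = X̄̄ − A₂·R̄ = 40.9383 − 0.419 × 0.3370 = 40.7971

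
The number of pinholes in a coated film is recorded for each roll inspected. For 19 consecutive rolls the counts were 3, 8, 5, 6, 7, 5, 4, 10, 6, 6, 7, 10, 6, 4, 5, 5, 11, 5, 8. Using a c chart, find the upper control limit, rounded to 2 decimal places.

c̄ = (3 + 8 + 5 + 6 + 7 + 5 + 4 + 10 + 6 + 6 + 7 + 10 + 6 + 4 + 5 + 5 + 11 + 5 + 8) / 19 = 121 / 19 = 6.3684
UCL = c̄ + 3√c̄ = 6.3684 + 3 × √6.3684 = 6.3684 + 3 × 2.5236 = 13.9391

13.94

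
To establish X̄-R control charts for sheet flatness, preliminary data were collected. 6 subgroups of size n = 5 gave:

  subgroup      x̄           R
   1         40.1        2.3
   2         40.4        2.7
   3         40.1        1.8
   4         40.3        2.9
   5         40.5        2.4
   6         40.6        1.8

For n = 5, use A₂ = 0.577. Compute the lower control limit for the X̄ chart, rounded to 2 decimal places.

X̄̄ = (40.1 + 40.4 + 40.1 + 40.3 + 40.5 + 40.6) / 6 = 242.0000 / 6 = 40.3333
R̄ = (2.3 + 2.7 + 1.8 + 2.9 + 2.4 + 1.8) / 6 = 13.9000 / 6 = 2.3167
LCL = X̄̄ − A₂·R̄ = 40.3333 − 0.577 × 2.3167 = 38.9966

39.00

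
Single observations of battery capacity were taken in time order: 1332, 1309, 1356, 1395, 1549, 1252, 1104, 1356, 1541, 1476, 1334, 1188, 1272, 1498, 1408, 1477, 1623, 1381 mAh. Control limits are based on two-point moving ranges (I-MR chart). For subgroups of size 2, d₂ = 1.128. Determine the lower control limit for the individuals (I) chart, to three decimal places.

1012.182

X̄ = (1332 + 1309 + 1356 + 1395 + 1549 + 1252 + 1104 + 1356 + 1541 + 1476 + 1334 + 1188 + 1272 + 1498 + 1408 + 1477 + 1623 + 1381) / 18 = 1380.6111
Moving ranges: 23, 47, 39, 154, 297, 148, 252, 185, 65, 142, 146, 84, 226, 90, 69, 146, 242; M̄R̄ = 2355.0000 / 17 = 138.5294
LCL = X̄ − 3·M̄R̄/d₂ = 1380.6111 − 3 × 138.5294 / 1.128 = 1012.1818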